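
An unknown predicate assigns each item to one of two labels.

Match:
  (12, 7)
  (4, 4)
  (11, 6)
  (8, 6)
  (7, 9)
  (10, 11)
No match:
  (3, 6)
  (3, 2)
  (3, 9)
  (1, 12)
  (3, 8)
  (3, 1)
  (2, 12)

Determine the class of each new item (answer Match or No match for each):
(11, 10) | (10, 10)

Match, Match

The pattern is that an item is 'Match' exactly when: first ≥ 4.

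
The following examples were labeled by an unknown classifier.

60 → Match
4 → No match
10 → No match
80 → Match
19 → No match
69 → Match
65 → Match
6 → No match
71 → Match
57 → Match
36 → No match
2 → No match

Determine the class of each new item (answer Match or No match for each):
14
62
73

The simplest hypothesis consistent with all the labels is: at least 57.

No match, Match, Match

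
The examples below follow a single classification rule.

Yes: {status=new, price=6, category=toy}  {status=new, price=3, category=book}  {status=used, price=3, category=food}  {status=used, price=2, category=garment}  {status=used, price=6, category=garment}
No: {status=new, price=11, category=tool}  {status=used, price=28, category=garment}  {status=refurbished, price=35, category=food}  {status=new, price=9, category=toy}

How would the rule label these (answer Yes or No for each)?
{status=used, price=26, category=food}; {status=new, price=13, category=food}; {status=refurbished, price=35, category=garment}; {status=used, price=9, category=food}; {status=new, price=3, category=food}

Rule: price ≤ 6. This holds for each 'Yes' example and fails for each 'No' one.
No: {status=used, price=26, category=food}, since price = 26. No: {status=new, price=13, category=food}, since price = 13. No: {status=refurbished, price=35, category=garment}, since price = 35. No: {status=used, price=9, category=food}, since price = 9. Yes: {status=new, price=3, category=food}, since price = 3.

No, No, No, No, Yes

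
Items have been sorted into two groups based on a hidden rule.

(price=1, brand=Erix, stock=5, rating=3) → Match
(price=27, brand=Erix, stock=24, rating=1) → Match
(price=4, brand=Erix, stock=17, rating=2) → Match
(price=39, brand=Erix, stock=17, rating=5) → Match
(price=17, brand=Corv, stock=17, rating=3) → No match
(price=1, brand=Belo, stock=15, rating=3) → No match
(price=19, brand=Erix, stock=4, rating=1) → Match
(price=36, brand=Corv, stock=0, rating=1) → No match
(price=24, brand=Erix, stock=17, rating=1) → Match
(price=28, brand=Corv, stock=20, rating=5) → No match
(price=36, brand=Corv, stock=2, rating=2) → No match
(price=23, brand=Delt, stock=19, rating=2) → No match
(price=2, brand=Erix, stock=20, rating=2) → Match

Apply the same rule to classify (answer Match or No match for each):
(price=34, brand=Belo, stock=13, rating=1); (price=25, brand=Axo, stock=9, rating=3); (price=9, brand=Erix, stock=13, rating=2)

No match, No match, Match

Looking at the examples, the only property every 'Match' case has and every 'No match' case lacks is: brand is Erix.
(price=34, brand=Belo, stock=13, rating=1): No match (brand is Belo).
(price=25, brand=Axo, stock=9, rating=3): No match (brand is Axo).
(price=9, brand=Erix, stock=13, rating=2): Match (brand is Erix).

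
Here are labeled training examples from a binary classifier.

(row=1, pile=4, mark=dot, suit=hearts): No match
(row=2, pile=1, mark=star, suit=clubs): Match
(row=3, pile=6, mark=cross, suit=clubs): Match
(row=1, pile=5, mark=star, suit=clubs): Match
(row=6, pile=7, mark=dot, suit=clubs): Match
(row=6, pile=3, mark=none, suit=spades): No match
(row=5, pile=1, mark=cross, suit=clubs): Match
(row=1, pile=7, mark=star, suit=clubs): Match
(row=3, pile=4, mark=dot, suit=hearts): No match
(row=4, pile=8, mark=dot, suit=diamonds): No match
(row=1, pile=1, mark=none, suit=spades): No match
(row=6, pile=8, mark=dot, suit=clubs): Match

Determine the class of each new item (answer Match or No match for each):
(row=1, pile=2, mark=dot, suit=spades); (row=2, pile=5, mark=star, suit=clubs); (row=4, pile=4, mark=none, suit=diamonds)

No match, Match, No match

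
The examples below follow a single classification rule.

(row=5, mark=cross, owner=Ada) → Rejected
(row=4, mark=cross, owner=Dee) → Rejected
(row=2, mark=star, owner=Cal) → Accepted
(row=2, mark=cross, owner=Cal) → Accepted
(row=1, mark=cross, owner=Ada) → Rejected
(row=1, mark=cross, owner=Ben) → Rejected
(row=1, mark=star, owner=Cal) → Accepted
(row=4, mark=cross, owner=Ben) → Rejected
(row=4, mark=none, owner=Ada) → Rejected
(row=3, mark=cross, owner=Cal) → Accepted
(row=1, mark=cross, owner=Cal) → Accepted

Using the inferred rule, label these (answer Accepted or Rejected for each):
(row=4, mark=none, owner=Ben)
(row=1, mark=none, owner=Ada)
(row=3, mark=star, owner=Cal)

Rejected, Rejected, Accepted

The classifier is using: owner is Cal.
(row=4, mark=none, owner=Ben): Rejected (owner is Ben).
(row=1, mark=none, owner=Ada): Rejected (owner is Ada).
(row=3, mark=star, owner=Cal): Accepted (owner is Cal).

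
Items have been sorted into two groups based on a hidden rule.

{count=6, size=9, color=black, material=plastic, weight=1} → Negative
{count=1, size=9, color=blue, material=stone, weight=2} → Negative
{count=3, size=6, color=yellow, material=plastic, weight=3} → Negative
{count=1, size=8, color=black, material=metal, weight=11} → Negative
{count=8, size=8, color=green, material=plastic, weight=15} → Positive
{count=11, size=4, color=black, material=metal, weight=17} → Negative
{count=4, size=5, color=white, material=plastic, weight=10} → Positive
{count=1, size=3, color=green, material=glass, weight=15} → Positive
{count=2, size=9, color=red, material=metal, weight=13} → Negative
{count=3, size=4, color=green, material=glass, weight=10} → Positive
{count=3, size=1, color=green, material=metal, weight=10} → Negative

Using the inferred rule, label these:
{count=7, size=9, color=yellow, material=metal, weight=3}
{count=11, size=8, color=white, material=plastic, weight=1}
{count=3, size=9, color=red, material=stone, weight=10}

Negative, Negative, Positive

The common property of the 'Positive' items is: material is not metal AND weight ≥ 10. No 'Negative' item has it.
{count=7, size=9, color=yellow, material=metal, weight=3}: material is metal, weight = 3, fails this test → Negative. {count=11, size=8, color=white, material=plastic, weight=1}: material is plastic, weight = 1, fails this test → Negative. {count=3, size=9, color=red, material=stone, weight=10}: material is stone, weight = 10, qualifies → Positive.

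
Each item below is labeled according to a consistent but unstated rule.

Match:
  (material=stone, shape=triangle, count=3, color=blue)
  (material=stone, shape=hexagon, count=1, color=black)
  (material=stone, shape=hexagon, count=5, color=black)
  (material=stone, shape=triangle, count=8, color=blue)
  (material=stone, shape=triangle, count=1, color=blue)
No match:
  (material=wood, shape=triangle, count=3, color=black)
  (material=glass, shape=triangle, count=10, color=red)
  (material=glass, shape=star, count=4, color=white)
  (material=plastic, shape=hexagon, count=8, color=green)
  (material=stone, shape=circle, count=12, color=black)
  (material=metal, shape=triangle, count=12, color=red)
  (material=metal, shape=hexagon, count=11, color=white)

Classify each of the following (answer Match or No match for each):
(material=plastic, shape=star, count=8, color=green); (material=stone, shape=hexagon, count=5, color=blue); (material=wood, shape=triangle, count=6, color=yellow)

No match, Match, No match

'Match' ⟺ material is stone AND count ≤ 8.
No match: (material=plastic, shape=star, count=8, color=green), since material is plastic, count = 8.
Match: (material=stone, shape=hexagon, count=5, color=blue), since material is stone, count = 5.
No match: (material=wood, shape=triangle, count=6, color=yellow), since material is wood, count = 6.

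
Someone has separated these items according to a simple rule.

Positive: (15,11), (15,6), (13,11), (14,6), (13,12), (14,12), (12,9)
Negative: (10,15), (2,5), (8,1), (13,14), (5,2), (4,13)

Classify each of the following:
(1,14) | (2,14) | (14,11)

Rule: first > second AND sum ≥ 17. This holds for each 'Positive' example and fails for each 'Negative' one.
(1,14): 1 < 14, 1+14 = 15, does not pass → Negative. (2,14): 2 < 14, 2+14 = 16, does not pass → Negative. (14,11): 14 > 11, 14+11 = 25, has this property → Positive.

Negative, Negative, Positive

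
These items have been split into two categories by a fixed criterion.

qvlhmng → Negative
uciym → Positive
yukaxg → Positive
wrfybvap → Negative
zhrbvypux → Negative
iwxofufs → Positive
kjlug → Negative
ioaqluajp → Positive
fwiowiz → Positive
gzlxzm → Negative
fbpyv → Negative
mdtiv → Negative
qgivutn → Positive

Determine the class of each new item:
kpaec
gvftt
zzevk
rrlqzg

Positive, Negative, Negative, Negative

All 'Positive' examples share one property — has ≥ 2 vowels — and every 'Negative' example lacks it.
kpaec: Positive (2 vowels).
gvftt: Negative (0 vowels).
zzevk: Negative (1 vowel).
rrlqzg: Negative (0 vowels).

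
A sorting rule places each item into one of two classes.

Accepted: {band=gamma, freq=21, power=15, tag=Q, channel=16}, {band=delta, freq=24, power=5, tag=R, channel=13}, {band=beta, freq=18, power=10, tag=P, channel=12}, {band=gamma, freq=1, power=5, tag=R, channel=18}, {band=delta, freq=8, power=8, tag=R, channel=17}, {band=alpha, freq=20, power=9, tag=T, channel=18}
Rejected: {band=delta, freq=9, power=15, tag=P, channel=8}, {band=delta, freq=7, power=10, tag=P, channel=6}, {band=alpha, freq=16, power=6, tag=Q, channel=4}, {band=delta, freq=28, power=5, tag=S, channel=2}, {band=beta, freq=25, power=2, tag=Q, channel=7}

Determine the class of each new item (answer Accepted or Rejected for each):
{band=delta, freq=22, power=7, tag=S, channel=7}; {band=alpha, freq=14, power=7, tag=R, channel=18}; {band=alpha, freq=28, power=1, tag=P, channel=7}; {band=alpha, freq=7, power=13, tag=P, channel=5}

Rejected, Accepted, Rejected, Rejected

The classifier is using: channel ≥ 12.
{band=delta, freq=22, power=7, tag=S, channel=7}: channel = 7, fails this test → Rejected. {band=alpha, freq=14, power=7, tag=R, channel=18}: channel = 18, fits → Accepted. {band=alpha, freq=28, power=1, tag=P, channel=7}: channel = 7, fails this test → Rejected. {band=alpha, freq=7, power=13, tag=P, channel=5}: channel = 5, fails this test → Rejected.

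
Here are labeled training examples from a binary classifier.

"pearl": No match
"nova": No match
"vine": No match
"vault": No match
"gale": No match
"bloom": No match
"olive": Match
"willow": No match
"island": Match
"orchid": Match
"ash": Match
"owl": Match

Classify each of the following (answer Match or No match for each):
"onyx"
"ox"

Match, Match

'Match' ⟺ starts with a vowel.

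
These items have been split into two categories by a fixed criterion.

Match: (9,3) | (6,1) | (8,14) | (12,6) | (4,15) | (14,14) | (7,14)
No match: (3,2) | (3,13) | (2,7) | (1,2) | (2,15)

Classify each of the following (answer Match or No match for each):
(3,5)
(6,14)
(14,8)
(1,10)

No match, Match, Match, No match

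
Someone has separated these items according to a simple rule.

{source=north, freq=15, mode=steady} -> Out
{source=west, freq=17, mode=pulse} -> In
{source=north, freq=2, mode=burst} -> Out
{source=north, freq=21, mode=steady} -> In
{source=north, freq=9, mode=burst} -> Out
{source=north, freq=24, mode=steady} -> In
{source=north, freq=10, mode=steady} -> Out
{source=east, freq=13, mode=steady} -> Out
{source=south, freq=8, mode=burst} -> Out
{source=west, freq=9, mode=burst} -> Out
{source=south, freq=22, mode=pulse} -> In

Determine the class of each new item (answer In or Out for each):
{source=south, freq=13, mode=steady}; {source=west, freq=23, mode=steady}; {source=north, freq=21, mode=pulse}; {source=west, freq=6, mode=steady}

The common property of the 'In' items is: freq ≥ 17. No 'Out' item has it.

Out, In, In, Out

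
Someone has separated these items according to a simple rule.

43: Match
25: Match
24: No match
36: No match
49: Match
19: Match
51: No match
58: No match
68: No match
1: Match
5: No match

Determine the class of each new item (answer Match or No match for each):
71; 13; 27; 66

Every 'Match' example satisfies: ≡ 1 (mod 6). None of the 'No match' examples do.
71: 71 mod 6 = 5 — does not fit, so No match. 13: 13 mod 6 = 1 — has this property, so Match. 27: 27 mod 6 = 3 — does not fit, so No match. 66: 66 mod 6 = 0 — does not fit, so No match.

No match, Match, No match, No match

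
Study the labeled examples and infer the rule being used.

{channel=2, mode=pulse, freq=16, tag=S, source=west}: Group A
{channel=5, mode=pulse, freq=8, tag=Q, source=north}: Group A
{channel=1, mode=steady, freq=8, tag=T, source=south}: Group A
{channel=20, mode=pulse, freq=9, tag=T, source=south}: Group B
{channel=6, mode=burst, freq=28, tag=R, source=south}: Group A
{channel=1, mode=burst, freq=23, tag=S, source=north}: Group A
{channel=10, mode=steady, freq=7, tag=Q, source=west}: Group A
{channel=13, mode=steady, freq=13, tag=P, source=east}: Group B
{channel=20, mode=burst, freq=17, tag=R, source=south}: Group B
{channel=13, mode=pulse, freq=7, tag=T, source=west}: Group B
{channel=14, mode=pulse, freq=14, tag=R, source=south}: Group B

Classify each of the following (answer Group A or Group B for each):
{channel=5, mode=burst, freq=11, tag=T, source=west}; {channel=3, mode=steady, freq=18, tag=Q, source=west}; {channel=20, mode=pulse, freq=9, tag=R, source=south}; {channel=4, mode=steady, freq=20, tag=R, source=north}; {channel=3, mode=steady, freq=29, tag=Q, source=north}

Group A, Group A, Group B, Group A, Group A

The distinguishing property — channel ≤ 10 — holds for all the 'Group A' cases and none of the 'Group B' cases.
{channel=5, mode=burst, freq=11, tag=T, source=west}: channel = 5, passes → Group A. {channel=3, mode=steady, freq=18, tag=Q, source=west}: channel = 3, passes → Group A. {channel=20, mode=pulse, freq=9, tag=R, source=south}: channel = 20, doesn't match → Group B. {channel=4, mode=steady, freq=20, tag=R, source=north}: channel = 4, passes → Group A. {channel=3, mode=steady, freq=29, tag=Q, source=north}: channel = 3, passes → Group A.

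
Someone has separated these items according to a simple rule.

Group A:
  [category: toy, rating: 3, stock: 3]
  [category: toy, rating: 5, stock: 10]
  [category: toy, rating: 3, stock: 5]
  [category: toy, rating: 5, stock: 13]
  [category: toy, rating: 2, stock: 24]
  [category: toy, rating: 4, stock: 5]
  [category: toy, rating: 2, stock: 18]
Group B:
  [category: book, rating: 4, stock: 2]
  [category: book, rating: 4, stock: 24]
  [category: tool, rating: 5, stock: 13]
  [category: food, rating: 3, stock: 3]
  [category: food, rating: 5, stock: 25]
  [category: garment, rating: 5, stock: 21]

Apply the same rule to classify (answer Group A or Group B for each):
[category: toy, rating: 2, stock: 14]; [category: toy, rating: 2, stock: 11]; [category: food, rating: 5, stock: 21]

The rule appears to be: category is toy.
[category: toy, rating: 2, stock: 14] — category is toy, hence Group A.
[category: toy, rating: 2, stock: 11] — category is toy, hence Group A.
[category: food, rating: 5, stock: 21] — category is food, hence Group B.

Group A, Group A, Group B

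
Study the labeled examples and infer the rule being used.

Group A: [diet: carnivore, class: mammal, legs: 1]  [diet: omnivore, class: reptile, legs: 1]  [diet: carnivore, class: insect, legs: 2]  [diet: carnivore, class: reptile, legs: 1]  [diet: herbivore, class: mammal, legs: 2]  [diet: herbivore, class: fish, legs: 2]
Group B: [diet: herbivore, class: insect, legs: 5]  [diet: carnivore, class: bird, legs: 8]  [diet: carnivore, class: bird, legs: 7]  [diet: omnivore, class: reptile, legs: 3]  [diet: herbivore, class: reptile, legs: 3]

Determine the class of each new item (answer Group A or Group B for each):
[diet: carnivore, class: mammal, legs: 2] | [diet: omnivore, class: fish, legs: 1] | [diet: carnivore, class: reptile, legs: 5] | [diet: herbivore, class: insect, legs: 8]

The distinguishing property — legs ≤ 2 — holds for all the 'Group A' cases and none of the 'Group B' cases.

Group A, Group A, Group B, Group B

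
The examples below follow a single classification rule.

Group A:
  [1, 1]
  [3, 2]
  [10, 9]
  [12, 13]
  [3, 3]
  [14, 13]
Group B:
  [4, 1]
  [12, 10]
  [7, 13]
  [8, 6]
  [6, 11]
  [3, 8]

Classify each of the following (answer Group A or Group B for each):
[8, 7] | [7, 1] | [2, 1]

The simplest hypothesis consistent with all the labels is: |first − second| ≤ 1.

Group A, Group B, Group A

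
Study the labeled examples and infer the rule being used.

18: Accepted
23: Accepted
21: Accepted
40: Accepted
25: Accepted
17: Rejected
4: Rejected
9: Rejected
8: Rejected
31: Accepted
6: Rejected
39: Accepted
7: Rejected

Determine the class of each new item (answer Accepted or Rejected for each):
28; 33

The simplest hypothesis consistent with all the labels is: at least 18.
28: 28 ≥ 18 — checks out, so Accepted.
33: 33 ≥ 18 — checks out, so Accepted.

Accepted, Accepted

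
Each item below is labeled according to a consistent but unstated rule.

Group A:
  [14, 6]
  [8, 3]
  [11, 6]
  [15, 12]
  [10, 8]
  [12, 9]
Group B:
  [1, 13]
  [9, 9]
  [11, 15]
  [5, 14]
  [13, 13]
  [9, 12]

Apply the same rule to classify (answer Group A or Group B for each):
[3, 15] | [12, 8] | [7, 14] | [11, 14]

The common property of the 'Group A' items is: first > second. No 'Group B' item has it.
[3, 15]: Group B (3 < 15). [12, 8]: Group A (12 > 8). [7, 14]: Group B (7 < 14). [11, 14]: Group B (11 < 14).

Group B, Group A, Group B, Group B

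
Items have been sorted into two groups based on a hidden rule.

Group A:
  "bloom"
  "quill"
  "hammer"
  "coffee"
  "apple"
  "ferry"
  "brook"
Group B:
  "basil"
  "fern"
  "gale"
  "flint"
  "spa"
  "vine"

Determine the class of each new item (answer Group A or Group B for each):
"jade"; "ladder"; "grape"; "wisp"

The classifier is using: has a double letter.

Group B, Group A, Group B, Group B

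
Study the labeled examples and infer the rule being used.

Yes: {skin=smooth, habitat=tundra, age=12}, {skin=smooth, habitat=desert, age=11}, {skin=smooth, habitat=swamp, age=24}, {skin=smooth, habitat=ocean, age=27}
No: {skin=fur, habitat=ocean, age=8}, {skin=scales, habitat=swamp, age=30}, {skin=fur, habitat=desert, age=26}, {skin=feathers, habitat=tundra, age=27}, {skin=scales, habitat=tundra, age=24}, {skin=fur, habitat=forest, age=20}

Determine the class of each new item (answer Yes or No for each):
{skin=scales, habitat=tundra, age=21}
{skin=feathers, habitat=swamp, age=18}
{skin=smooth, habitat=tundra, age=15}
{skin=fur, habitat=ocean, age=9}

No, No, Yes, No

One predicate separates the groups cleanly: skin is smooth.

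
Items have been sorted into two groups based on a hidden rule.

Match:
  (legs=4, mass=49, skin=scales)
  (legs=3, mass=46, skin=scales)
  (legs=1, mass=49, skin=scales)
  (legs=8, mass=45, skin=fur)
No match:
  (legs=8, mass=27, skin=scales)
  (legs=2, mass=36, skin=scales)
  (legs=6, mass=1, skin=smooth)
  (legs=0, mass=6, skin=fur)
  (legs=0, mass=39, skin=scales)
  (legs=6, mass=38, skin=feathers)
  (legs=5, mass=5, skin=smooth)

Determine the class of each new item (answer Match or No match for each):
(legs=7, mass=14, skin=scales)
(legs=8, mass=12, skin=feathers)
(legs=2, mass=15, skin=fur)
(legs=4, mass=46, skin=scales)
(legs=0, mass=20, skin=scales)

The distinguishing property — mass ≥ 45 — holds for all the 'Match' cases and none of the 'No match' cases.
(legs=7, mass=14, skin=scales) — mass = 14, hence No match. (legs=8, mass=12, skin=feathers) — mass = 12, hence No match. (legs=2, mass=15, skin=fur) — mass = 15, hence No match. (legs=4, mass=46, skin=scales) — mass = 46, hence Match. (legs=0, mass=20, skin=scales) — mass = 20, hence No match.

No match, No match, No match, Match, No match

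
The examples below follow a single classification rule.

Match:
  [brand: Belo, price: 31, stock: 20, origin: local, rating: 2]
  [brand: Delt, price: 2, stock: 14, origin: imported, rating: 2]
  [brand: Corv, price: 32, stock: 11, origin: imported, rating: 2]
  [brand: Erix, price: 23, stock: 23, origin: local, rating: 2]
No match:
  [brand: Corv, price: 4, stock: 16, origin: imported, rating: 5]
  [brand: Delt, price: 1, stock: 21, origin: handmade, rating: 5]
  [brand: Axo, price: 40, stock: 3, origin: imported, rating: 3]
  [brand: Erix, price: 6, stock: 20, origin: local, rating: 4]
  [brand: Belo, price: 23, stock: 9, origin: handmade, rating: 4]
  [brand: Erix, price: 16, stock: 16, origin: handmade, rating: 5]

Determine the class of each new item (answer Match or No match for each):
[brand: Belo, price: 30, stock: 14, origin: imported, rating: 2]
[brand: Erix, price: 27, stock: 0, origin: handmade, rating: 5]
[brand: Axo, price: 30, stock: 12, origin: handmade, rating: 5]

Match, No match, No match

Rule: rating = 2. This holds for each 'Match' example and fails for each 'No match' one.
[brand: Belo, price: 30, stock: 14, origin: imported, rating: 2]: rating = 2 — fits, so Match. [brand: Erix, price: 27, stock: 0, origin: handmade, rating: 5]: rating = 5 — lacks this property, so No match. [brand: Axo, price: 30, stock: 12, origin: handmade, rating: 5]: rating = 5 — lacks this property, so No match.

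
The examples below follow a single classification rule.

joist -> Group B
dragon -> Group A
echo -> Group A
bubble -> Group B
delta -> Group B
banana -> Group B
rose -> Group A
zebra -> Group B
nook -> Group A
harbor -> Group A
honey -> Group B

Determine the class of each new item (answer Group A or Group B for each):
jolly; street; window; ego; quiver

Group B, Group B, Group A, Group B, Group B

A rule that fits every label: even length AND contains 'o' — true of each 'Group A' example, false of each 'Group B' one.
Group B: jolly, since length 5, has 'o'.
Group B: street, since length 6, no 'o'.
Group A: window, since length 6, has 'o'.
Group B: ego, since length 3, has 'o'.
Group B: quiver, since length 6, no 'o'.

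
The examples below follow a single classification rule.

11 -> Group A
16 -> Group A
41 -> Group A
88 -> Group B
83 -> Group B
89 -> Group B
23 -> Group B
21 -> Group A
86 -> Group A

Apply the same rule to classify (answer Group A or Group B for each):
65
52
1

The simplest hypothesis consistent with all the labels is: ≡ 1 (mod 5).

Group B, Group B, Group A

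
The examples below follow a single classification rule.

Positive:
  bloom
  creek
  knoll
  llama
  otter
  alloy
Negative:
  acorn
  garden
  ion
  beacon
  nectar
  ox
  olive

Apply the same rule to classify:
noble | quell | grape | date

Negative, Positive, Negative, Negative

All 'Positive' examples share one property — has a double letter — and every 'Negative' example lacks it.
noble: no doubled letter — doesn't qualify, so Negative.
quell: 'll' doubled — qualifies, so Positive.
grape: no doubled letter — doesn't qualify, so Negative.
date: no doubled letter — doesn't qualify, so Negative.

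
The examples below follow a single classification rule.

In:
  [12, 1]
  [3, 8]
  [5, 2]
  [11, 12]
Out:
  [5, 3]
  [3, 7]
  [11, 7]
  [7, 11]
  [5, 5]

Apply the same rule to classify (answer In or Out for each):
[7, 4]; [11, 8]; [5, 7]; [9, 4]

Every 'In' example satisfies: sum is odd. None of the 'Out' examples do.
[7, 4]: 7+4 = 11 — passes, so In.
[11, 8]: 11+8 = 19 — passes, so In.
[5, 7]: 5+7 = 12 — does not satisfy this, so Out.
[9, 4]: 9+4 = 13 — passes, so In.

In, In, Out, In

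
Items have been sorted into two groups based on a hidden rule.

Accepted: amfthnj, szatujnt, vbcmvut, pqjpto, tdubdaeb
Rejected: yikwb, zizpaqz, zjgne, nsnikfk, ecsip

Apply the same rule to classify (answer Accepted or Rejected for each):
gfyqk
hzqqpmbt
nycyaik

The classifier is using: contains 't'.

Rejected, Accepted, Rejected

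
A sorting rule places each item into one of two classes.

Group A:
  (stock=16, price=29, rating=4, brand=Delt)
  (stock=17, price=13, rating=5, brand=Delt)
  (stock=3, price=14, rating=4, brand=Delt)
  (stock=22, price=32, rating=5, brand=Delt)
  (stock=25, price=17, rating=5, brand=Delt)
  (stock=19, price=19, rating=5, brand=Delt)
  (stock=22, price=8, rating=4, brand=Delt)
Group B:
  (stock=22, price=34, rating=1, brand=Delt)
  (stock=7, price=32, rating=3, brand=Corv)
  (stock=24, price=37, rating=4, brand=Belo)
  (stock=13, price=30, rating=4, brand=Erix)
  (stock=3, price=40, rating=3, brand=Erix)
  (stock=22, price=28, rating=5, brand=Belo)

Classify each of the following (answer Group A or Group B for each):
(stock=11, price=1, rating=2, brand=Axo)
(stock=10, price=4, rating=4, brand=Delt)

Group B, Group A

'Group A' ⟺ brand is Delt AND price ≤ 32.
(stock=11, price=1, rating=2, brand=Axo): Group B (brand is Axo, price = 1).
(stock=10, price=4, rating=4, brand=Delt): Group A (brand is Delt, price = 4).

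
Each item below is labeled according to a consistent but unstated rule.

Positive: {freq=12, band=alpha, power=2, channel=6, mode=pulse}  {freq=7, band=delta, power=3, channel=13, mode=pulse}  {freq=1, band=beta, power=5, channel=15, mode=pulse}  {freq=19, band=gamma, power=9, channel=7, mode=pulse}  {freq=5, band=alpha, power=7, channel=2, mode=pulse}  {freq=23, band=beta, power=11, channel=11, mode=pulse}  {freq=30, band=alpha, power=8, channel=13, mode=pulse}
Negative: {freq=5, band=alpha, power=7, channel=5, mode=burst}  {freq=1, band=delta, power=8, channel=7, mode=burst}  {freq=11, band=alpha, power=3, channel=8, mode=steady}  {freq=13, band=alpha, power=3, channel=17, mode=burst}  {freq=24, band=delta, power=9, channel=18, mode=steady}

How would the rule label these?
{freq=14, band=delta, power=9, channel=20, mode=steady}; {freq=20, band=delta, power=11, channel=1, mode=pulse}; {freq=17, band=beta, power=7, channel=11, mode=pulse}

The rule appears to be: mode is pulse.
Negative: {freq=14, band=delta, power=9, channel=20, mode=steady}, since mode is steady. Positive: {freq=20, band=delta, power=11, channel=1, mode=pulse}, since mode is pulse. Positive: {freq=17, band=beta, power=7, channel=11, mode=pulse}, since mode is pulse.

Negative, Positive, Positive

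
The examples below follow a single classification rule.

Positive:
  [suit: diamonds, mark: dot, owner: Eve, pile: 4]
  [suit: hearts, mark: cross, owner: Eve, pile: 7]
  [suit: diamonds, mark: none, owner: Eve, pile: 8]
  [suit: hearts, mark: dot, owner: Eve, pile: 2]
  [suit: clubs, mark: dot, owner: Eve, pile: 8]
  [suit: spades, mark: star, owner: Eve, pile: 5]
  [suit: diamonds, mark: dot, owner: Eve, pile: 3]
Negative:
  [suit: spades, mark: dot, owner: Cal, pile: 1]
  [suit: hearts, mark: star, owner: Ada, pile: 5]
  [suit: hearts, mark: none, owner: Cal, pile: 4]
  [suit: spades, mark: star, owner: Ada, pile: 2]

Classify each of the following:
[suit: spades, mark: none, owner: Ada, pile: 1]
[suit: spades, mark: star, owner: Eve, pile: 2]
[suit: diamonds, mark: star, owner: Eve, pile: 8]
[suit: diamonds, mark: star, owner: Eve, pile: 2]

Negative, Positive, Positive, Positive

A rule that fits every label: owner is Eve — true of each 'Positive' example, false of each 'Negative' one.
[suit: spades, mark: none, owner: Ada, pile: 1]: owner is Ada — doesn't qualify, so Negative. [suit: spades, mark: star, owner: Eve, pile: 2]: owner is Eve — checks out, so Positive. [suit: diamonds, mark: star, owner: Eve, pile: 8]: owner is Eve — checks out, so Positive. [suit: diamonds, mark: star, owner: Eve, pile: 2]: owner is Eve — checks out, so Positive.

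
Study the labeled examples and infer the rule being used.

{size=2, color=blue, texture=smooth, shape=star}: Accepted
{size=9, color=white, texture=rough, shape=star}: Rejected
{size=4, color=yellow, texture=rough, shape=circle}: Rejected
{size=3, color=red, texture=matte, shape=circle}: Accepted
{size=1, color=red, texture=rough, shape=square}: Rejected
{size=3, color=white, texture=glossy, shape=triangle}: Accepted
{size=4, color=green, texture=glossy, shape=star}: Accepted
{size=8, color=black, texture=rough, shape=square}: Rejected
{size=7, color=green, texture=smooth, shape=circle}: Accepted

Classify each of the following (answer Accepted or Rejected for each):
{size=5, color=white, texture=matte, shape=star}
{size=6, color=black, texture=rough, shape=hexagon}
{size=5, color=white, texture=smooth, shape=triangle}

One predicate separates the groups cleanly: texture is not rough.

Accepted, Rejected, Accepted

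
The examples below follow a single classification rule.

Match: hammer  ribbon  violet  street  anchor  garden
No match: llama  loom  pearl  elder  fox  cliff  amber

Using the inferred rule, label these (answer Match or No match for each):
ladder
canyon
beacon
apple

The simplest hypothesis consistent with all the labels is: length 6.
ladder: length 6, matches → Match.
canyon: length 6, matches → Match.
beacon: length 6, matches → Match.
apple: length 5, doesn't qualify → No match.

Match, Match, Match, No match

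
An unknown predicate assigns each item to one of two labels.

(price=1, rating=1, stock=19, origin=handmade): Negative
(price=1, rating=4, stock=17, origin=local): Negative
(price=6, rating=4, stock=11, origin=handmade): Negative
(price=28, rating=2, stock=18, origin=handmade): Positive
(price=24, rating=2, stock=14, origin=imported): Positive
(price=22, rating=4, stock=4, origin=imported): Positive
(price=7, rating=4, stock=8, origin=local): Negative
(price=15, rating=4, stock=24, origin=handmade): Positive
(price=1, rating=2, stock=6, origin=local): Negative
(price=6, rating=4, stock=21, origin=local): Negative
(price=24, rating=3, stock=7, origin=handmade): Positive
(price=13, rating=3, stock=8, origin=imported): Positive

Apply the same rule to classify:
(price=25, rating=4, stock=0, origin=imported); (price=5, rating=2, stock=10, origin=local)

All 'Positive' examples share one property — price ≥ 13 — and every 'Negative' example lacks it.

Positive, Negative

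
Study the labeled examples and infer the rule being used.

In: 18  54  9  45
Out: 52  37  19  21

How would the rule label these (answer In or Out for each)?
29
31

Rule: multiple of 9. This holds for each 'In' example and fails for each 'Out' one.
29 → 29 = 9·3 + 2 → Out.
31 → 31 = 9·3 + 4 → Out.

Out, Out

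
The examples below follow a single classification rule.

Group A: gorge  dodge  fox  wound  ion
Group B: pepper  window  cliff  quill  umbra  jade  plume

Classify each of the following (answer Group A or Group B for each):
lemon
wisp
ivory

Group A, Group B, Group A

The distinguishing property — odd length AND contains 'o' — holds for all the 'Group A' cases and none of the 'Group B' cases.
lemon: length 5, has 'o', qualifies → Group A.
wisp: length 4, no 'o', doesn't match → Group B.
ivory: length 5, has 'o', qualifies → Group A.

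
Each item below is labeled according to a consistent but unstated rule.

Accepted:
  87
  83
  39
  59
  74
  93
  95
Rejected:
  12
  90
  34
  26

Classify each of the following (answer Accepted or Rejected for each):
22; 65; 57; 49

'Accepted' ⟺ digit sum ≥ 10.

Rejected, Accepted, Accepted, Accepted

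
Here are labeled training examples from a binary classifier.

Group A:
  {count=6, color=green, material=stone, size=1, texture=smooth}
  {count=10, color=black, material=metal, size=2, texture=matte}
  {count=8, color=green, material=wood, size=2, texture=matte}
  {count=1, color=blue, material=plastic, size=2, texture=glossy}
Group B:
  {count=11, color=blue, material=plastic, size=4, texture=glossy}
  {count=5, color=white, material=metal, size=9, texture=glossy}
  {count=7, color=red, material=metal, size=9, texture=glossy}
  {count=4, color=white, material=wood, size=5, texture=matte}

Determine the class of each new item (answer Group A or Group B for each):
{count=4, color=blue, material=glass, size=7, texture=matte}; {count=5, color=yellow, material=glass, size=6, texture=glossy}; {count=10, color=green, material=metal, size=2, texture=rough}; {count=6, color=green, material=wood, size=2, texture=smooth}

Group B, Group B, Group A, Group A

A rule that fits every label: size ≤ 2 — true of each 'Group A' example, false of each 'Group B' one.
{count=4, color=blue, material=glass, size=7, texture=matte}: size = 7 — fails this test, so Group B. {count=5, color=yellow, material=glass, size=6, texture=glossy}: size = 6 — fails this test, so Group B. {count=10, color=green, material=metal, size=2, texture=rough}: size = 2 — matches, so Group A. {count=6, color=green, material=wood, size=2, texture=smooth}: size = 2 — matches, so Group A.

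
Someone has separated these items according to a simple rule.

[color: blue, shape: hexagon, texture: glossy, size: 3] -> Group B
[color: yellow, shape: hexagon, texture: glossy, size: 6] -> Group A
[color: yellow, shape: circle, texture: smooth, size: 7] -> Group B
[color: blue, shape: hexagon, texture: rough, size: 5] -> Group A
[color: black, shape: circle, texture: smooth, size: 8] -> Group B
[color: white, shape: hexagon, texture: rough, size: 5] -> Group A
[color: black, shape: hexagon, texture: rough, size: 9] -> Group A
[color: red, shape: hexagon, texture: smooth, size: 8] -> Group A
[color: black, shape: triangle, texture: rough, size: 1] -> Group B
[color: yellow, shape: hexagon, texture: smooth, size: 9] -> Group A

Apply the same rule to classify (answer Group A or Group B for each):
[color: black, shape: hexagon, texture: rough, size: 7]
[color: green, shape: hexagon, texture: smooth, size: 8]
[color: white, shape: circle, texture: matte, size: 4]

Group A, Group A, Group B

The distinguishing property — shape is hexagon AND size ≥ 5 — holds for all the 'Group A' cases and none of the 'Group B' cases.
Group A: [color: black, shape: hexagon, texture: rough, size: 7], since shape is hexagon, size = 7. Group A: [color: green, shape: hexagon, texture: smooth, size: 8], since shape is hexagon, size = 8. Group B: [color: white, shape: circle, texture: matte, size: 4], since shape is circle, size = 4.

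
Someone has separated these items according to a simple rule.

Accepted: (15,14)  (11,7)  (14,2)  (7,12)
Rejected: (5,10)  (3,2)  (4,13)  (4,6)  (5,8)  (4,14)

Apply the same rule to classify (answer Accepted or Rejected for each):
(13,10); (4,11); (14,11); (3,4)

Accepted, Rejected, Accepted, Rejected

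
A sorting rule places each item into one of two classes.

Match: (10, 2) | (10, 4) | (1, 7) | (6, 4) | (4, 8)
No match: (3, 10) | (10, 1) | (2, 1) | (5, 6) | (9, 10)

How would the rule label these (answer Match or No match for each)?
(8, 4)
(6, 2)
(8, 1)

A rule that fits every label: sum is even — true of each 'Match' example, false of each 'No match' one.

Match, Match, No match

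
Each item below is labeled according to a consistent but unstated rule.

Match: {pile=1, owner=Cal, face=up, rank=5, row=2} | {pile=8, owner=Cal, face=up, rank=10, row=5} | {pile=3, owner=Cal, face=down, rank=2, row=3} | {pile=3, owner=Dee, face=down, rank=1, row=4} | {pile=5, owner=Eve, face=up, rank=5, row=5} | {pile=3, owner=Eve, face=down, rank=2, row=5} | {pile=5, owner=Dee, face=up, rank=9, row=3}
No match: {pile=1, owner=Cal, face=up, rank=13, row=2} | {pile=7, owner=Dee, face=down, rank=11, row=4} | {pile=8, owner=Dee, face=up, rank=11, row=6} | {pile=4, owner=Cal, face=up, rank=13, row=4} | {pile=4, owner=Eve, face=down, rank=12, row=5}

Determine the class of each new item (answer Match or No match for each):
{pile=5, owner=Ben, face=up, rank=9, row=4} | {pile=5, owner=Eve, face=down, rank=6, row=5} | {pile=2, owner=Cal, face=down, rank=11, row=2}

'Match' ⟺ rank ≤ 10.

Match, Match, No match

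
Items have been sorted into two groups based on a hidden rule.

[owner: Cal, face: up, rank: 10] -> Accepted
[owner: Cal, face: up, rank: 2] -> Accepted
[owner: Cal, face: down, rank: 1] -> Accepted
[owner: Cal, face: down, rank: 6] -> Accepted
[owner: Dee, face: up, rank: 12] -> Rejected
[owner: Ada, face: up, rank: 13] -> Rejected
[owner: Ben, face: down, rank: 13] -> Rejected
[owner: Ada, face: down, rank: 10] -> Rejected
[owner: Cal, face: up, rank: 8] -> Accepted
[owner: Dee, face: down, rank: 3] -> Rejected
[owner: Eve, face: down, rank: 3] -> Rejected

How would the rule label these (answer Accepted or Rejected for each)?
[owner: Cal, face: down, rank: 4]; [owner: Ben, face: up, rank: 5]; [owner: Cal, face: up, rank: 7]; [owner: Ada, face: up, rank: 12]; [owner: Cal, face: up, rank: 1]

Accepted, Rejected, Accepted, Rejected, Accepted

Comparing the two groups points to one rule — owner is Cal.
[owner: Cal, face: down, rank: 4]: owner is Cal — checks out, so Accepted. [owner: Ben, face: up, rank: 5]: owner is Ben — does not satisfy this, so Rejected. [owner: Cal, face: up, rank: 7]: owner is Cal — checks out, so Accepted. [owner: Ada, face: up, rank: 12]: owner is Ada — does not satisfy this, so Rejected. [owner: Cal, face: up, rank: 1]: owner is Cal — checks out, so Accepted.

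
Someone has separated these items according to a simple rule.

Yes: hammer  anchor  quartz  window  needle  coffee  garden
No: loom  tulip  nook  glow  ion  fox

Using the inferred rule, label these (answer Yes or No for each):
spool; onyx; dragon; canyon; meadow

No, No, Yes, Yes, Yes

The simplest hypothesis consistent with all the labels is: length 6.
spool → length 5 → No.
onyx → length 4 → No.
dragon → length 6 → Yes.
canyon → length 6 → Yes.
meadow → length 6 → Yes.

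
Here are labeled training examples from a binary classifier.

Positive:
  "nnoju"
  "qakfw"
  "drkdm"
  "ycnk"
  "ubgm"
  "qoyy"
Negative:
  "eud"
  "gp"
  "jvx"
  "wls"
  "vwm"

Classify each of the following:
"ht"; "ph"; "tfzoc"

A rule that fits every label: length ≥ 4 — true of each 'Positive' example, false of each 'Negative' one.
"ht" → length 2 → Negative.
"ph" → length 2 → Negative.
"tfzoc" → length 5 → Positive.

Negative, Negative, Positive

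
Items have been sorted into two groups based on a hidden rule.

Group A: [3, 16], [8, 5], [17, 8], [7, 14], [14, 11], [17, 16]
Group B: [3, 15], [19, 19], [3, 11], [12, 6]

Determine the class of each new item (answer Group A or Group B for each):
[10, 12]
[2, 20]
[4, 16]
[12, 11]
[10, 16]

The distinguishing property — sum is odd — holds for all the 'Group A' cases and none of the 'Group B' cases.

Group B, Group B, Group B, Group A, Group B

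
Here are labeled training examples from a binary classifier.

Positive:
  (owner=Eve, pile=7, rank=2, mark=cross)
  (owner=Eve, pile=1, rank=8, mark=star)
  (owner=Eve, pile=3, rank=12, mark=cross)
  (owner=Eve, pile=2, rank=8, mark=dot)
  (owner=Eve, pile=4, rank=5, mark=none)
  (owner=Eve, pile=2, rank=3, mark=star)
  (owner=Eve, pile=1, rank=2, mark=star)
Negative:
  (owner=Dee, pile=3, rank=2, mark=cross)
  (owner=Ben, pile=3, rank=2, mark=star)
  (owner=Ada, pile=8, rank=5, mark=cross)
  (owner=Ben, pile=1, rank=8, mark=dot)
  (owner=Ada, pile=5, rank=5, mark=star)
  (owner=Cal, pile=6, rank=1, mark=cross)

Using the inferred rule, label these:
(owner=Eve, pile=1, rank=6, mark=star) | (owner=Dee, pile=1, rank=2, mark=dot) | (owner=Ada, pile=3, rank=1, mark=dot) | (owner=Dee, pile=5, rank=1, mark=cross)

The common property of the 'Positive' items is: owner is Eve. No 'Negative' item has it.
(owner=Eve, pile=1, rank=6, mark=star): owner is Eve, fits → Positive. (owner=Dee, pile=1, rank=2, mark=dot): owner is Dee, does not fit → Negative. (owner=Ada, pile=3, rank=1, mark=dot): owner is Ada, does not fit → Negative. (owner=Dee, pile=5, rank=1, mark=cross): owner is Dee, does not fit → Negative.

Positive, Negative, Negative, Negative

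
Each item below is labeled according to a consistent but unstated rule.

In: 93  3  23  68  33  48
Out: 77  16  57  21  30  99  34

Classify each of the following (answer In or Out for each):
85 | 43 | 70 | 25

Out, In, Out, Out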